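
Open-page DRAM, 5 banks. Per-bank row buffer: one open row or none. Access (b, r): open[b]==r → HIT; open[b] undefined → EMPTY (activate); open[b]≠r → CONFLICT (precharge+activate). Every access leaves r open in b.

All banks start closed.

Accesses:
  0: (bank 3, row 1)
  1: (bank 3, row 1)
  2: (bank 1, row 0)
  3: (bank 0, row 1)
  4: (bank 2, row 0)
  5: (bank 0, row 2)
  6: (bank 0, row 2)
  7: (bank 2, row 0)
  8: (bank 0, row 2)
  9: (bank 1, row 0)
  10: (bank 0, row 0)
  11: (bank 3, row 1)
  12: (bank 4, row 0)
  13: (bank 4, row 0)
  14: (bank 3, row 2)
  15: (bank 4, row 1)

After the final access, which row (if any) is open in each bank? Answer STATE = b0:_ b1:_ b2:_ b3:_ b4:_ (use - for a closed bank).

STATE = b0:0 b1:0 b2:0 b3:2 b4:1

  [0] b3 r1: no row ⇒ E
  [1] b3 r1: had r1 ⇒ H
  [2] b1 r0: no row ⇒ E
  [3] b0 r1: no row ⇒ E
  [4] b2 r0: no row ⇒ E
  [5] b0 r2: had r1 ⇒ C
  [6] b0 r2: had r2 ⇒ H
  [7] b2 r0: had r0 ⇒ H
  [8] b0 r2: had r2 ⇒ H
  [9] b1 r0: had r0 ⇒ H
  [10] b0 r0: had r2 ⇒ C
  [11] b3 r1: had r1 ⇒ H
  [12] b4 r0: no row ⇒ E
  [13] b4 r0: had r0 ⇒ H
  [14] b3 r2: had r1 ⇒ C
  [15] b4 r1: had r0 ⇒ C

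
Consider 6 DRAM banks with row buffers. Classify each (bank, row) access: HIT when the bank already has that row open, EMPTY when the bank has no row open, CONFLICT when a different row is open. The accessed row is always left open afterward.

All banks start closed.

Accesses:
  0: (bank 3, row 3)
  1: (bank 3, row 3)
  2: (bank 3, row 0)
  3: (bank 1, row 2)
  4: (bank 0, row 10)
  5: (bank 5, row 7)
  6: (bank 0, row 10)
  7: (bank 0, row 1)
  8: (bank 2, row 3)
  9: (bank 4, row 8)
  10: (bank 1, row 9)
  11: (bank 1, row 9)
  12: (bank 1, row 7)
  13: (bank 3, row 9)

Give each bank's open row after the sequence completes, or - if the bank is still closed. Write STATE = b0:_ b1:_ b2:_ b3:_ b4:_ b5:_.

  [0] b3 r3: no row ⇒ E
  [1] b3 r3: had r3 ⇒ H
  [2] b3 r0: had r3 ⇒ C
  [3] b1 r2: no row ⇒ E
  [4] b0 r10: no row ⇒ E
  [5] b5 r7: no row ⇒ E
  [6] b0 r10: had r10 ⇒ H
  [7] b0 r1: had r10 ⇒ C
  [8] b2 r3: no row ⇒ E
  [9] b4 r8: no row ⇒ E
  [10] b1 r9: had r2 ⇒ C
  [11] b1 r9: had r9 ⇒ H
  [12] b1 r7: had r9 ⇒ C
  [13] b3 r9: had r0 ⇒ C

STATE = b0:1 b1:7 b2:3 b3:9 b4:8 b5:7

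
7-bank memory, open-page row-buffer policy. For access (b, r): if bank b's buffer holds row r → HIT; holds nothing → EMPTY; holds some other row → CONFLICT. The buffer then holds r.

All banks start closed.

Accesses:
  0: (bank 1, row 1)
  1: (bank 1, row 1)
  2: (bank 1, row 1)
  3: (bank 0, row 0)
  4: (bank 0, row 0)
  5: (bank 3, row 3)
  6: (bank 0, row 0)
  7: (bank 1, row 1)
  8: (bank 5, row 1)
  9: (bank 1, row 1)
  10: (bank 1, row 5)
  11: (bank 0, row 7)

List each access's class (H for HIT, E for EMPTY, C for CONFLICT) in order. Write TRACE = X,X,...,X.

TRACE = E,H,H,E,H,E,H,H,E,H,C,C

0: bank 1 row 1 — prev None → EMPTY
1: bank 1 row 1 — prev 1 → HIT
2: bank 1 row 1 — prev 1 → HIT
3: bank 0 row 0 — prev None → EMPTY
4: bank 0 row 0 — prev 0 → HIT
5: bank 3 row 3 — prev None → EMPTY
6: bank 0 row 0 — prev 0 → HIT
7: bank 1 row 1 — prev 1 → HIT
8: bank 5 row 1 — prev None → EMPTY
9: bank 1 row 1 — prev 1 → HIT
10: bank 1 row 5 — prev 1 → CONFLICT
11: bank 0 row 7 — prev 0 → CONFLICT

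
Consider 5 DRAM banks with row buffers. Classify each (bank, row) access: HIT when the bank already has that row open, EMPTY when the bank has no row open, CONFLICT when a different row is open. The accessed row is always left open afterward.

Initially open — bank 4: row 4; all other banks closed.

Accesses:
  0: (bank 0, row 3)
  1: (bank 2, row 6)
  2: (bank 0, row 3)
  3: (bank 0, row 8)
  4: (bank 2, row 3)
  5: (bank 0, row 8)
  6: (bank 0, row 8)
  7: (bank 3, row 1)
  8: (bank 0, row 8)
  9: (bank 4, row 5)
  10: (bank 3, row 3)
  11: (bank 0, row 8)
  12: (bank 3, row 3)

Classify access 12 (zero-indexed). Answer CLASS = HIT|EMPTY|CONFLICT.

  [0] b0 r3: no row ⇒ E
  [1] b2 r6: no row ⇒ E
  [2] b0 r3: had r3 ⇒ H
  [3] b0 r8: had r3 ⇒ C
  [4] b2 r3: had r6 ⇒ C
  [5] b0 r8: had r8 ⇒ H
  [6] b0 r8: had r8 ⇒ H
  [7] b3 r1: no row ⇒ E
  [8] b0 r8: had r8 ⇒ H
  [9] b4 r5: had r4 ⇒ C
  [10] b3 r3: had r1 ⇒ C
  [11] b0 r8: had r8 ⇒ H
  [12] b3 r3: had r3 ⇒ H

CLASS = HIT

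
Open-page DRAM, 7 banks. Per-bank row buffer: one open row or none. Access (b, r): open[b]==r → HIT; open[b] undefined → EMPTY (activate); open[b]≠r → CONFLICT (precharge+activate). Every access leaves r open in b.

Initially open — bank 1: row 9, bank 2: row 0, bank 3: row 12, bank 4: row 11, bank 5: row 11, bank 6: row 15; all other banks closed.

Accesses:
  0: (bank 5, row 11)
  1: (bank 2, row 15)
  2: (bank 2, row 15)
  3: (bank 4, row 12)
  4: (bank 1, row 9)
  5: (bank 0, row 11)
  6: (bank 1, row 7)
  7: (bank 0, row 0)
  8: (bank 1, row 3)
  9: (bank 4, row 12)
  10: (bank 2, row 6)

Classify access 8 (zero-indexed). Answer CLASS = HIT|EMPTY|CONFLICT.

CLASS = CONFLICT

#0 (5,11) H  (was 11)
#1 (2,15) C  (was 0)
#2 (2,15) H  (was 15)
#3 (4,12) C  (was 11)
#4 (1,9) H  (was 9)
#5 (0,11) E
#6 (1,7) C  (was 9)
#7 (0,0) C  (was 11)
#8 (1,3) C  (was 7)
#9 (4,12) H  (was 12)
#10 (2,6) C  (was 15)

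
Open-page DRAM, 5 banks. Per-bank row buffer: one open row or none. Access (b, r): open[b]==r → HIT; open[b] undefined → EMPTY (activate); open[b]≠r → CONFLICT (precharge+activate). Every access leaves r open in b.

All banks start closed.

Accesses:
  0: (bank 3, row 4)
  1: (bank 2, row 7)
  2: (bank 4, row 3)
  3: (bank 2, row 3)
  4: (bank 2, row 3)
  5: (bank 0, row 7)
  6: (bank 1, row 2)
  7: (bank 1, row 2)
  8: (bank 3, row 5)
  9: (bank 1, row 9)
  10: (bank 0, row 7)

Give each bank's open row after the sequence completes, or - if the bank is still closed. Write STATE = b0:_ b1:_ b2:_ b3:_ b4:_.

0: bank 3 row 4 — prev None → EMPTY
1: bank 2 row 7 — prev None → EMPTY
2: bank 4 row 3 — prev None → EMPTY
3: bank 2 row 3 — prev 7 → CONFLICT
4: bank 2 row 3 — prev 3 → HIT
5: bank 0 row 7 — prev None → EMPTY
6: bank 1 row 2 — prev None → EMPTY
7: bank 1 row 2 — prev 2 → HIT
8: bank 3 row 5 — prev 4 → CONFLICT
9: bank 1 row 9 — prev 2 → CONFLICT
10: bank 0 row 7 — prev 7 → HIT

STATE = b0:7 b1:9 b2:3 b3:5 b4:3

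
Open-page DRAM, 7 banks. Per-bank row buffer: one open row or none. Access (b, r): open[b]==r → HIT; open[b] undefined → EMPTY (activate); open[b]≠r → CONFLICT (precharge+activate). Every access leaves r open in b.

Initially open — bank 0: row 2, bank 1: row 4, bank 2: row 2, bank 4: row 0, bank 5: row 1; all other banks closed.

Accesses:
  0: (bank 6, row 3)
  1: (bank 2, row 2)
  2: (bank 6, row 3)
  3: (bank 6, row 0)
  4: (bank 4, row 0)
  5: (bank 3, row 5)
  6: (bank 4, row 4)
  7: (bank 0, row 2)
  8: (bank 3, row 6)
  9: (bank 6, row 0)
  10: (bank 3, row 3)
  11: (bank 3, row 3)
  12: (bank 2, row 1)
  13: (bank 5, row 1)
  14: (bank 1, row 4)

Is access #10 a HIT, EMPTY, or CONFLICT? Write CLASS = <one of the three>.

step 0: bank6 None->3 [EMPTY]
step 1: bank2 2->2 [HIT]
step 2: bank6 3->3 [HIT]
step 3: bank6 3->0 [CONFLICT]
step 4: bank4 0->0 [HIT]
step 5: bank3 None->5 [EMPTY]
step 6: bank4 0->4 [CONFLICT]
step 7: bank0 2->2 [HIT]
step 8: bank3 5->6 [CONFLICT]
step 9: bank6 0->0 [HIT]
step 10: bank3 6->3 [CONFLICT]
step 11: bank3 3->3 [HIT]
step 12: bank2 2->1 [CONFLICT]
step 13: bank5 1->1 [HIT]
step 14: bank1 4->4 [HIT]

CLASS = CONFLICT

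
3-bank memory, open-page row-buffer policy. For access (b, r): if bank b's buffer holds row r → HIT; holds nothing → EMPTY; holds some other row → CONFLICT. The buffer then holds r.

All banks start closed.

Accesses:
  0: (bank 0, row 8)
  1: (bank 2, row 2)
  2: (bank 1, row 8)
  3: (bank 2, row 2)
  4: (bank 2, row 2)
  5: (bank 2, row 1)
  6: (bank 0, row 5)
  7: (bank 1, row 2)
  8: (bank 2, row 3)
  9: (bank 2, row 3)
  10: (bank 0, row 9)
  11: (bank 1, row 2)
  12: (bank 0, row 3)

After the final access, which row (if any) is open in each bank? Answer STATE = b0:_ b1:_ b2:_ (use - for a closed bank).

#0 (0,8) E
#1 (2,2) E
#2 (1,8) E
#3 (2,2) H  (was 2)
#4 (2,2) H  (was 2)
#5 (2,1) C  (was 2)
#6 (0,5) C  (was 8)
#7 (1,2) C  (was 8)
#8 (2,3) C  (was 1)
#9 (2,3) H  (was 3)
#10 (0,9) C  (was 5)
#11 (1,2) H  (was 2)
#12 (0,3) C  (was 9)

STATE = b0:3 b1:2 b2:3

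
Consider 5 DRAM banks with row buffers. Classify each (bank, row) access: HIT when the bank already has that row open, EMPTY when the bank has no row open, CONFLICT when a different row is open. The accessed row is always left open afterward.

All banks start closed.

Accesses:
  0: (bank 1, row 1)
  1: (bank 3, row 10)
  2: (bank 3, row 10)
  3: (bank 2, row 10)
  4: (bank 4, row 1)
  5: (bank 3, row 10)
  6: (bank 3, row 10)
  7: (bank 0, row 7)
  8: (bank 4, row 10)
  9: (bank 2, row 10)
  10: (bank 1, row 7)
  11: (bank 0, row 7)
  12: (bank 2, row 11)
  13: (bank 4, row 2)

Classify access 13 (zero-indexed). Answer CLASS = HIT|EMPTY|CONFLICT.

CLASS = CONFLICT

0: bank 1 row 1 — prev None → EMPTY
1: bank 3 row 10 — prev None → EMPTY
2: bank 3 row 10 — prev 10 → HIT
3: bank 2 row 10 — prev None → EMPTY
4: bank 4 row 1 — prev None → EMPTY
5: bank 3 row 10 — prev 10 → HIT
6: bank 3 row 10 — prev 10 → HIT
7: bank 0 row 7 — prev None → EMPTY
8: bank 4 row 10 — prev 1 → CONFLICT
9: bank 2 row 10 — prev 10 → HIT
10: bank 1 row 7 — prev 1 → CONFLICT
11: bank 0 row 7 — prev 7 → HIT
12: bank 2 row 11 — prev 10 → CONFLICT
13: bank 4 row 2 — prev 10 → CONFLICT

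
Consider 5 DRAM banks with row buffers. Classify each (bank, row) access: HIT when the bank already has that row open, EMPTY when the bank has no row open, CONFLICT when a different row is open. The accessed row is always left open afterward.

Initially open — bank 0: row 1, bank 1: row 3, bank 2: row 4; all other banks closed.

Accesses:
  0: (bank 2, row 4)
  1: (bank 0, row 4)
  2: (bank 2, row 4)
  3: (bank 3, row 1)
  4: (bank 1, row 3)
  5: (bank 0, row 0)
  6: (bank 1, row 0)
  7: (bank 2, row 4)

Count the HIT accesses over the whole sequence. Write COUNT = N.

COUNT = 4

step 0: bank2 4->4 [HIT]
step 1: bank0 1->4 [CONFLICT]
step 2: bank2 4->4 [HIT]
step 3: bank3 None->1 [EMPTY]
step 4: bank1 3->3 [HIT]
step 5: bank0 4->0 [CONFLICT]
step 6: bank1 3->0 [CONFLICT]
step 7: bank2 4->4 [HIT]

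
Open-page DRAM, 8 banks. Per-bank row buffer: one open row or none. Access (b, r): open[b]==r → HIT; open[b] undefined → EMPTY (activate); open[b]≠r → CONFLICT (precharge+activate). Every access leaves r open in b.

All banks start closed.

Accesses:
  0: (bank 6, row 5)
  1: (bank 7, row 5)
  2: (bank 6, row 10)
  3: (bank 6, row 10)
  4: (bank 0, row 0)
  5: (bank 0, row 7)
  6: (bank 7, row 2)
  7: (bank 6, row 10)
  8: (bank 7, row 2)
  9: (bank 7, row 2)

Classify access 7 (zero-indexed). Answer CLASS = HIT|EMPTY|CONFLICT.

step 0: bank6 None->5 [EMPTY]
step 1: bank7 None->5 [EMPTY]
step 2: bank6 5->10 [CONFLICT]
step 3: bank6 10->10 [HIT]
step 4: bank0 None->0 [EMPTY]
step 5: bank0 0->7 [CONFLICT]
step 6: bank7 5->2 [CONFLICT]
step 7: bank6 10->10 [HIT]
step 8: bank7 2->2 [HIT]
step 9: bank7 2->2 [HIT]

CLASS = HIT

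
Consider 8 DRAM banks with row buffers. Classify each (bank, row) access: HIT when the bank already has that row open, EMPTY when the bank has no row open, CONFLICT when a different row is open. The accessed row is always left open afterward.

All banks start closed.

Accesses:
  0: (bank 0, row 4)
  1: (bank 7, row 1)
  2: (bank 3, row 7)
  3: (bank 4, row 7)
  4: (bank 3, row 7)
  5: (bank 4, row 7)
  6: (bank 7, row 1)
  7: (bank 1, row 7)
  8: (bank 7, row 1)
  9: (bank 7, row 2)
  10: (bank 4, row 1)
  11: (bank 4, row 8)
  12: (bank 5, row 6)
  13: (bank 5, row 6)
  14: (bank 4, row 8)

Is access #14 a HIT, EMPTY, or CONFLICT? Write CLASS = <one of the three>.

CLASS = HIT

  [0] b0 r4: no row ⇒ E
  [1] b7 r1: no row ⇒ E
  [2] b3 r7: no row ⇒ E
  [3] b4 r7: no row ⇒ E
  [4] b3 r7: had r7 ⇒ H
  [5] b4 r7: had r7 ⇒ H
  [6] b7 r1: had r1 ⇒ H
  [7] b1 r7: no row ⇒ E
  [8] b7 r1: had r1 ⇒ H
  [9] b7 r2: had r1 ⇒ C
  [10] b4 r1: had r7 ⇒ C
  [11] b4 r8: had r1 ⇒ C
  [12] b5 r6: no row ⇒ E
  [13] b5 r6: had r6 ⇒ H
  [14] b4 r8: had r8 ⇒ H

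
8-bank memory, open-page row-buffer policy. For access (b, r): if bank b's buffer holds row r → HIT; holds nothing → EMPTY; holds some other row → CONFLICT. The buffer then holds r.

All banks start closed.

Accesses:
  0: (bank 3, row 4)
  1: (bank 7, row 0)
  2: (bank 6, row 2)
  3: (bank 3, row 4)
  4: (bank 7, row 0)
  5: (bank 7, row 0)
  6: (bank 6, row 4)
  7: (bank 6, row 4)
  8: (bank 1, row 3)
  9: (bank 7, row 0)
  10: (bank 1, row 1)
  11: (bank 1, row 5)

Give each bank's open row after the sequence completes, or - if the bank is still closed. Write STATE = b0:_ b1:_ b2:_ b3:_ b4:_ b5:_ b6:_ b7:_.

STATE = b0:- b1:5 b2:- b3:4 b4:- b5:- b6:4 b7:0

  [0] b3 r4: no row ⇒ E
  [1] b7 r0: no row ⇒ E
  [2] b6 r2: no row ⇒ E
  [3] b3 r4: had r4 ⇒ H
  [4] b7 r0: had r0 ⇒ H
  [5] b7 r0: had r0 ⇒ H
  [6] b6 r4: had r2 ⇒ C
  [7] b6 r4: had r4 ⇒ H
  [8] b1 r3: no row ⇒ E
  [9] b7 r0: had r0 ⇒ H
  [10] b1 r1: had r3 ⇒ C
  [11] b1 r5: had r1 ⇒ C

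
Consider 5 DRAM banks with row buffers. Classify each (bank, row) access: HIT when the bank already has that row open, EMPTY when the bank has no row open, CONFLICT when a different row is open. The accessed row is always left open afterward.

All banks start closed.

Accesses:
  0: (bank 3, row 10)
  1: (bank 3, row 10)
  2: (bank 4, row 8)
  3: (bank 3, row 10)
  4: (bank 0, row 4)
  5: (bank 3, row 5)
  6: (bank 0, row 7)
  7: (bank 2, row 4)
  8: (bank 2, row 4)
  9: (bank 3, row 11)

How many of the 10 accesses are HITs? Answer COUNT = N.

0: bank 3 row 10 — prev None → EMPTY
1: bank 3 row 10 — prev 10 → HIT
2: bank 4 row 8 — prev None → EMPTY
3: bank 3 row 10 — prev 10 → HIT
4: bank 0 row 4 — prev None → EMPTY
5: bank 3 row 5 — prev 10 → CONFLICT
6: bank 0 row 7 — prev 4 → CONFLICT
7: bank 2 row 4 — prev None → EMPTY
8: bank 2 row 4 — prev 4 → HIT
9: bank 3 row 11 — prev 5 → CONFLICT

COUNT = 3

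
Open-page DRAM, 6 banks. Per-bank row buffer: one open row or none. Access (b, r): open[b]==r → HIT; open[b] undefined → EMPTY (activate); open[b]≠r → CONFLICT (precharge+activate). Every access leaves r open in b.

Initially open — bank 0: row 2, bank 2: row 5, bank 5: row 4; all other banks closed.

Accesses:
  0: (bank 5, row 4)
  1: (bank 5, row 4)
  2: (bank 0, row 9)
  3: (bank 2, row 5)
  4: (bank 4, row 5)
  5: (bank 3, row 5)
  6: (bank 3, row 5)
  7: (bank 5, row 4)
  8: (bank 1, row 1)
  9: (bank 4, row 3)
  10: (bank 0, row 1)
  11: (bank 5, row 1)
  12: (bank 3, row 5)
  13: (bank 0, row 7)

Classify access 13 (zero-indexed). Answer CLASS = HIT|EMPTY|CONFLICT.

0: bank 5 row 4 — prev 4 → HIT
1: bank 5 row 4 — prev 4 → HIT
2: bank 0 row 9 — prev 2 → CONFLICT
3: bank 2 row 5 — prev 5 → HIT
4: bank 4 row 5 — prev None → EMPTY
5: bank 3 row 5 — prev None → EMPTY
6: bank 3 row 5 — prev 5 → HIT
7: bank 5 row 4 — prev 4 → HIT
8: bank 1 row 1 — prev None → EMPTY
9: bank 4 row 3 — prev 5 → CONFLICT
10: bank 0 row 1 — prev 9 → CONFLICT
11: bank 5 row 1 — prev 4 → CONFLICT
12: bank 3 row 5 — prev 5 → HIT
13: bank 0 row 7 — prev 1 → CONFLICT

CLASS = CONFLICT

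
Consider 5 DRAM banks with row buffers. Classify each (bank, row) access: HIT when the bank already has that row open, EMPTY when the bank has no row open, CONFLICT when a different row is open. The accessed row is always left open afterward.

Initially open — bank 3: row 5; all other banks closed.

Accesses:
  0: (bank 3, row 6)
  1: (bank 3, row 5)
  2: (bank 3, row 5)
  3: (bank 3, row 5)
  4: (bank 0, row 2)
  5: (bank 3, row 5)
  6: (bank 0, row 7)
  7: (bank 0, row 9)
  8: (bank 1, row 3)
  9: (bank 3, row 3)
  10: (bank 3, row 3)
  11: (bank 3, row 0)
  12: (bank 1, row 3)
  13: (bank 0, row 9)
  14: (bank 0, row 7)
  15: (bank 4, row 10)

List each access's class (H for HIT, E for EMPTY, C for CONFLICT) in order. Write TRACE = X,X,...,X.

#0 (3,6) C  (was 5)
#1 (3,5) C  (was 6)
#2 (3,5) H  (was 5)
#3 (3,5) H  (was 5)
#4 (0,2) E
#5 (3,5) H  (was 5)
#6 (0,7) C  (was 2)
#7 (0,9) C  (was 7)
#8 (1,3) E
#9 (3,3) C  (was 5)
#10 (3,3) H  (was 3)
#11 (3,0) C  (was 3)
#12 (1,3) H  (was 3)
#13 (0,9) H  (was 9)
#14 (0,7) C  (was 9)
#15 (4,10) E

TRACE = C,C,H,H,E,H,C,C,E,C,H,C,H,H,C,E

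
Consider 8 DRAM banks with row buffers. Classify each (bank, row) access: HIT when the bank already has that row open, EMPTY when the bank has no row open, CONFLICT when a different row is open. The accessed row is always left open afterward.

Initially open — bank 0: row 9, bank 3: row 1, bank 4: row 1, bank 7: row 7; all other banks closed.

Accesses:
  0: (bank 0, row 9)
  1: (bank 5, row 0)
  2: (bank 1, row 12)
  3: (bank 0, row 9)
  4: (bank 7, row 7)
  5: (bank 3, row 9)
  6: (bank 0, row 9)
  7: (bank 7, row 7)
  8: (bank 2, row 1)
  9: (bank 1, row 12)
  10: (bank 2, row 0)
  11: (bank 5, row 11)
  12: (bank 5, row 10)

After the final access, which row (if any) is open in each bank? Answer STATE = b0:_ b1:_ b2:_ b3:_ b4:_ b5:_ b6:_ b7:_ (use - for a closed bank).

0: bank 0 row 9 — prev 9 → HIT
1: bank 5 row 0 — prev None → EMPTY
2: bank 1 row 12 — prev None → EMPTY
3: bank 0 row 9 — prev 9 → HIT
4: bank 7 row 7 — prev 7 → HIT
5: bank 3 row 9 — prev 1 → CONFLICT
6: bank 0 row 9 — prev 9 → HIT
7: bank 7 row 7 — prev 7 → HIT
8: bank 2 row 1 — prev None → EMPTY
9: bank 1 row 12 — prev 12 → HIT
10: bank 2 row 0 — prev 1 → CONFLICT
11: bank 5 row 11 — prev 0 → CONFLICT
12: bank 5 row 10 — prev 11 → CONFLICT

STATE = b0:9 b1:12 b2:0 b3:9 b4:1 b5:10 b6:- b7:7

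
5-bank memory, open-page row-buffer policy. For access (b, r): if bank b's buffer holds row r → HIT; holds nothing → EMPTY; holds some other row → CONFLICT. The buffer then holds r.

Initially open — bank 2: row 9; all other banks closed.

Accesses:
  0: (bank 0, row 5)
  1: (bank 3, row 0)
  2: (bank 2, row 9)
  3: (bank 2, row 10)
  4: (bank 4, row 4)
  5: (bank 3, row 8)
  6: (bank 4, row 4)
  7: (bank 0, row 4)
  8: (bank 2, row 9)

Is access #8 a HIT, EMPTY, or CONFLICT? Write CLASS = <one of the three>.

  [0] b0 r5: no row ⇒ E
  [1] b3 r0: no row ⇒ E
  [2] b2 r9: had r9 ⇒ H
  [3] b2 r10: had r9 ⇒ C
  [4] b4 r4: no row ⇒ E
  [5] b3 r8: had r0 ⇒ C
  [6] b4 r4: had r4 ⇒ H
  [7] b0 r4: had r5 ⇒ C
  [8] b2 r9: had r10 ⇒ C

CLASS = CONFLICT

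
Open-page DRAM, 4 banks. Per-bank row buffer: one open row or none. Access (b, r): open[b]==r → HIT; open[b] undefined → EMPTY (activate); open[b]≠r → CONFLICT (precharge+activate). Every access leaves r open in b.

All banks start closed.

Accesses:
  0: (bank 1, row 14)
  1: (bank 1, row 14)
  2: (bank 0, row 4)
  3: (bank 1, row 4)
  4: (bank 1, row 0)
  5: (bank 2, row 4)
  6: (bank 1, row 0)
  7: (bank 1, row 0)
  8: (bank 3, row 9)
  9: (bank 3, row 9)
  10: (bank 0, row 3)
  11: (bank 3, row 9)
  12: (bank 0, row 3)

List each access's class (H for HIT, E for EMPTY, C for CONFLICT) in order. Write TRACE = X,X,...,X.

  [0] b1 r14: no row ⇒ E
  [1] b1 r14: had r14 ⇒ H
  [2] b0 r4: no row ⇒ E
  [3] b1 r4: had r14 ⇒ C
  [4] b1 r0: had r4 ⇒ C
  [5] b2 r4: no row ⇒ E
  [6] b1 r0: had r0 ⇒ H
  [7] b1 r0: had r0 ⇒ H
  [8] b3 r9: no row ⇒ E
  [9] b3 r9: had r9 ⇒ H
  [10] b0 r3: had r4 ⇒ C
  [11] b3 r9: had r9 ⇒ H
  [12] b0 r3: had r3 ⇒ H

TRACE = E,H,E,C,C,E,H,H,E,H,C,H,H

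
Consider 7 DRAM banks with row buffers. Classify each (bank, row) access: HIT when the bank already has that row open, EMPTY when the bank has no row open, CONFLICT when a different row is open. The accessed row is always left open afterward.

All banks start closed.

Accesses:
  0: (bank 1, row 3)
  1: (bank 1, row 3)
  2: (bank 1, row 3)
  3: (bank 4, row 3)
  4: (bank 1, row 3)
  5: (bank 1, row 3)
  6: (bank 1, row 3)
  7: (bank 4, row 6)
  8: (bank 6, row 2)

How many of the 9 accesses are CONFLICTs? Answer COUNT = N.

  [0] b1 r3: no row ⇒ E
  [1] b1 r3: had r3 ⇒ H
  [2] b1 r3: had r3 ⇒ H
  [3] b4 r3: no row ⇒ E
  [4] b1 r3: had r3 ⇒ H
  [5] b1 r3: had r3 ⇒ H
  [6] b1 r3: had r3 ⇒ H
  [7] b4 r6: had r3 ⇒ C
  [8] b6 r2: no row ⇒ E

COUNT = 1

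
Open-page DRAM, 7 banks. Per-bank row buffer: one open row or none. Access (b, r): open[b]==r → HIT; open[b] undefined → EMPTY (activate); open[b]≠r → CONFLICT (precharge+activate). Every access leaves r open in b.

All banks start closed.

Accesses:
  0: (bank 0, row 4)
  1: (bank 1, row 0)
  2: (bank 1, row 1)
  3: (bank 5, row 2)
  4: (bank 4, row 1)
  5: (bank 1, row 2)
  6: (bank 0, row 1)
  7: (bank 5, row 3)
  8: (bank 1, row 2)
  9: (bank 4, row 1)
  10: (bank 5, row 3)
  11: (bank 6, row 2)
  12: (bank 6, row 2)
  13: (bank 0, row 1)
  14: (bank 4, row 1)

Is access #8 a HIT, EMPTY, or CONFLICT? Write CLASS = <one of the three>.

step 0: bank0 None->4 [EMPTY]
step 1: bank1 None->0 [EMPTY]
step 2: bank1 0->1 [CONFLICT]
step 3: bank5 None->2 [EMPTY]
step 4: bank4 None->1 [EMPTY]
step 5: bank1 1->2 [CONFLICT]
step 6: bank0 4->1 [CONFLICT]
step 7: bank5 2->3 [CONFLICT]
step 8: bank1 2->2 [HIT]
step 9: bank4 1->1 [HIT]
step 10: bank5 3->3 [HIT]
step 11: bank6 None->2 [EMPTY]
step 12: bank6 2->2 [HIT]
step 13: bank0 1->1 [HIT]
step 14: bank4 1->1 [HIT]

CLASS = HIT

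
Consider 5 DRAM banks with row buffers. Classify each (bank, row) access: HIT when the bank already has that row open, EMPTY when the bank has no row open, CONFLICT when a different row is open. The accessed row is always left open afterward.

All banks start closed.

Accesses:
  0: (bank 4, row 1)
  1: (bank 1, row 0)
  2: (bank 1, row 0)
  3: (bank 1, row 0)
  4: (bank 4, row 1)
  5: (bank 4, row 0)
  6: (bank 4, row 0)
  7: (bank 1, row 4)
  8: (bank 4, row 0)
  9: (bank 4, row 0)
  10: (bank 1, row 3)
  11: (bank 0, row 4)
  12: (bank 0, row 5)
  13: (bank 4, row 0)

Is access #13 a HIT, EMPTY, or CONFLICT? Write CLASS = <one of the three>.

#0 (4,1) E
#1 (1,0) E
#2 (1,0) H  (was 0)
#3 (1,0) H  (was 0)
#4 (4,1) H  (was 1)
#5 (4,0) C  (was 1)
#6 (4,0) H  (was 0)
#7 (1,4) C  (was 0)
#8 (4,0) H  (was 0)
#9 (4,0) H  (was 0)
#10 (1,3) C  (was 4)
#11 (0,4) E
#12 (0,5) C  (was 4)
#13 (4,0) H  (was 0)

CLASS = HIT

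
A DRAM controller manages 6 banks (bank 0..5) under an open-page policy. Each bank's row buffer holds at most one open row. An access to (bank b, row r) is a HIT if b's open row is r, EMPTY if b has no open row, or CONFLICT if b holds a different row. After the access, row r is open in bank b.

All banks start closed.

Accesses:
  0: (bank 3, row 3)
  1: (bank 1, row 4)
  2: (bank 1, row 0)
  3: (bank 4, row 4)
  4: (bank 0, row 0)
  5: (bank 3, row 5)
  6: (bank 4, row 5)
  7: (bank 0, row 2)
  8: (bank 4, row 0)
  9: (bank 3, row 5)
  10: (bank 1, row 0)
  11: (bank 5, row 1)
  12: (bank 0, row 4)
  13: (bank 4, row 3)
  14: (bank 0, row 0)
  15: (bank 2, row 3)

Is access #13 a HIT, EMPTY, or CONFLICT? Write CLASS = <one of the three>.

CLASS = CONFLICT

step 0: bank3 None->3 [EMPTY]
step 1: bank1 None->4 [EMPTY]
step 2: bank1 4->0 [CONFLICT]
step 3: bank4 None->4 [EMPTY]
step 4: bank0 None->0 [EMPTY]
step 5: bank3 3->5 [CONFLICT]
step 6: bank4 4->5 [CONFLICT]
step 7: bank0 0->2 [CONFLICT]
step 8: bank4 5->0 [CONFLICT]
step 9: bank3 5->5 [HIT]
step 10: bank1 0->0 [HIT]
step 11: bank5 None->1 [EMPTY]
step 12: bank0 2->4 [CONFLICT]
step 13: bank4 0->3 [CONFLICT]
step 14: bank0 4->0 [CONFLICT]
step 15: bank2 None->3 [EMPTY]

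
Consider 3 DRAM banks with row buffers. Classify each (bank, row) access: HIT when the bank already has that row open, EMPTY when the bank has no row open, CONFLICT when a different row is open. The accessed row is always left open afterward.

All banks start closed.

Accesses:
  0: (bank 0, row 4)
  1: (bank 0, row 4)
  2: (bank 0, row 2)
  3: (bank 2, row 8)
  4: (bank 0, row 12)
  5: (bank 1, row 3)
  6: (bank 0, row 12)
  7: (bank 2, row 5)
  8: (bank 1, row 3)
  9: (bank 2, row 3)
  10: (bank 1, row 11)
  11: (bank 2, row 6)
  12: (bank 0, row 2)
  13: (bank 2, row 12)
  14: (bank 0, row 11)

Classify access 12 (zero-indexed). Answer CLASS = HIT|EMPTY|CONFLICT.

0: bank 0 row 4 — prev None → EMPTY
1: bank 0 row 4 — prev 4 → HIT
2: bank 0 row 2 — prev 4 → CONFLICT
3: bank 2 row 8 — prev None → EMPTY
4: bank 0 row 12 — prev 2 → CONFLICT
5: bank 1 row 3 — prev None → EMPTY
6: bank 0 row 12 — prev 12 → HIT
7: bank 2 row 5 — prev 8 → CONFLICT
8: bank 1 row 3 — prev 3 → HIT
9: bank 2 row 3 — prev 5 → CONFLICT
10: bank 1 row 11 — prev 3 → CONFLICT
11: bank 2 row 6 — prev 3 → CONFLICT
12: bank 0 row 2 — prev 12 → CONFLICT
13: bank 2 row 12 — prev 6 → CONFLICT
14: bank 0 row 11 — prev 2 → CONFLICT

CLASS = CONFLICT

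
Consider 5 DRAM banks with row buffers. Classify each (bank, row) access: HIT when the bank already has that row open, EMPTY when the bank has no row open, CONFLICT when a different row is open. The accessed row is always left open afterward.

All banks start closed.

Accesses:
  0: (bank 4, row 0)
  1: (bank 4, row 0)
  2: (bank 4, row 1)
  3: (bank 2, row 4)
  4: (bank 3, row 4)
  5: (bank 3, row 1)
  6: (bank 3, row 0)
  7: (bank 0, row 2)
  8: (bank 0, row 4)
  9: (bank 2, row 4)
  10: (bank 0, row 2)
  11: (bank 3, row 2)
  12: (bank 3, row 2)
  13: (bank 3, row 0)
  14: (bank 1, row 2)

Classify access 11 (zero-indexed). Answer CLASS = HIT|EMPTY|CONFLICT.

CLASS = CONFLICT

#0 (4,0) E
#1 (4,0) H  (was 0)
#2 (4,1) C  (was 0)
#3 (2,4) E
#4 (3,4) E
#5 (3,1) C  (was 4)
#6 (3,0) C  (was 1)
#7 (0,2) E
#8 (0,4) C  (was 2)
#9 (2,4) H  (was 4)
#10 (0,2) C  (was 4)
#11 (3,2) C  (was 0)
#12 (3,2) H  (was 2)
#13 (3,0) C  (was 2)
#14 (1,2) E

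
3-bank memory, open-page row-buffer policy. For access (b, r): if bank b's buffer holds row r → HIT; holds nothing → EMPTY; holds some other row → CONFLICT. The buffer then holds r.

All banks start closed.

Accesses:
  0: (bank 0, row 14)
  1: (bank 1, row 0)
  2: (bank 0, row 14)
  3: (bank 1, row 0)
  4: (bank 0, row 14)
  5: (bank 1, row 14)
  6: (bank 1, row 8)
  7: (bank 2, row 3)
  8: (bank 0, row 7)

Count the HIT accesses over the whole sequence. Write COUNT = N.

  [0] b0 r14: no row ⇒ E
  [1] b1 r0: no row ⇒ E
  [2] b0 r14: had r14 ⇒ H
  [3] b1 r0: had r0 ⇒ H
  [4] b0 r14: had r14 ⇒ H
  [5] b1 r14: had r0 ⇒ C
  [6] b1 r8: had r14 ⇒ C
  [7] b2 r3: no row ⇒ E
  [8] b0 r7: had r14 ⇒ C

COUNT = 3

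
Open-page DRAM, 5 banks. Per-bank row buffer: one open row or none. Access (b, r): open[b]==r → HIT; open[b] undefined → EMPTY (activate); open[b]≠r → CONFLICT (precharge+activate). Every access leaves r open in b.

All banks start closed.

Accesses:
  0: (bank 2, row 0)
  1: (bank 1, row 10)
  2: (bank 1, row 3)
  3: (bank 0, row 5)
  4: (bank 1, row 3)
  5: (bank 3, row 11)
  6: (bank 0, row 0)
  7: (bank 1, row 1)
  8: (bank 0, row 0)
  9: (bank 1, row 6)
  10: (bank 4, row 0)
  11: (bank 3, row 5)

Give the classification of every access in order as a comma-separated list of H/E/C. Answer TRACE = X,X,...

TRACE = E,E,C,E,H,E,C,C,H,C,E,C

  [0] b2 r0: no row ⇒ E
  [1] b1 r10: no row ⇒ E
  [2] b1 r3: had r10 ⇒ C
  [3] b0 r5: no row ⇒ E
  [4] b1 r3: had r3 ⇒ H
  [5] b3 r11: no row ⇒ E
  [6] b0 r0: had r5 ⇒ C
  [7] b1 r1: had r3 ⇒ C
  [8] b0 r0: had r0 ⇒ H
  [9] b1 r6: had r1 ⇒ C
  [10] b4 r0: no row ⇒ E
  [11] b3 r5: had r11 ⇒ C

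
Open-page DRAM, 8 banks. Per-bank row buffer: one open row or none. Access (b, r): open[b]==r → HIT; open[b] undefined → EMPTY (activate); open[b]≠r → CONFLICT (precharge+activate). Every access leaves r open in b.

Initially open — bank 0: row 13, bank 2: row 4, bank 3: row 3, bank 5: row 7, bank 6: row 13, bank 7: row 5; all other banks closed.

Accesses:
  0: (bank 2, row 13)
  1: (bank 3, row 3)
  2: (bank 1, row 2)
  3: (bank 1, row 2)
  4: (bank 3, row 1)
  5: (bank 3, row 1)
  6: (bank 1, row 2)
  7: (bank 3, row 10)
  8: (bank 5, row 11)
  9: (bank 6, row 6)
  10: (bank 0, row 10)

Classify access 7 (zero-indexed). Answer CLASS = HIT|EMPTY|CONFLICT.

  [0] b2 r13: had r4 ⇒ C
  [1] b3 r3: had r3 ⇒ H
  [2] b1 r2: no row ⇒ E
  [3] b1 r2: had r2 ⇒ H
  [4] b3 r1: had r3 ⇒ C
  [5] b3 r1: had r1 ⇒ H
  [6] b1 r2: had r2 ⇒ H
  [7] b3 r10: had r1 ⇒ C
  [8] b5 r11: had r7 ⇒ C
  [9] b6 r6: had r13 ⇒ C
  [10] b0 r10: had r13 ⇒ C

CLASS = CONFLICT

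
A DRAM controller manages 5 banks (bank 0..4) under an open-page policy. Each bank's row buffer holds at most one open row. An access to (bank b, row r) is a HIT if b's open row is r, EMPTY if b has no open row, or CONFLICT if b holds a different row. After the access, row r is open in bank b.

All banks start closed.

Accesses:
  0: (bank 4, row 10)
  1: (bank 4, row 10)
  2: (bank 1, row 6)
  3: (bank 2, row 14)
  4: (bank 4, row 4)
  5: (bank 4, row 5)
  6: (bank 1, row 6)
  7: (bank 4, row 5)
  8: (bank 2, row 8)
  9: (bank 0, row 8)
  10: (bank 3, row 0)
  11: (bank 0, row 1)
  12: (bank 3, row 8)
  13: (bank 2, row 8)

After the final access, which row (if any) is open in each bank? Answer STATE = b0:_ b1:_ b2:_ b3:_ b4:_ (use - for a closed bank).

step 0: bank4 None->10 [EMPTY]
step 1: bank4 10->10 [HIT]
step 2: bank1 None->6 [EMPTY]
step 3: bank2 None->14 [EMPTY]
step 4: bank4 10->4 [CONFLICT]
step 5: bank4 4->5 [CONFLICT]
step 6: bank1 6->6 [HIT]
step 7: bank4 5->5 [HIT]
step 8: bank2 14->8 [CONFLICT]
step 9: bank0 None->8 [EMPTY]
step 10: bank3 None->0 [EMPTY]
step 11: bank0 8->1 [CONFLICT]
step 12: bank3 0->8 [CONFLICT]
step 13: bank2 8->8 [HIT]

STATE = b0:1 b1:6 b2:8 b3:8 b4:5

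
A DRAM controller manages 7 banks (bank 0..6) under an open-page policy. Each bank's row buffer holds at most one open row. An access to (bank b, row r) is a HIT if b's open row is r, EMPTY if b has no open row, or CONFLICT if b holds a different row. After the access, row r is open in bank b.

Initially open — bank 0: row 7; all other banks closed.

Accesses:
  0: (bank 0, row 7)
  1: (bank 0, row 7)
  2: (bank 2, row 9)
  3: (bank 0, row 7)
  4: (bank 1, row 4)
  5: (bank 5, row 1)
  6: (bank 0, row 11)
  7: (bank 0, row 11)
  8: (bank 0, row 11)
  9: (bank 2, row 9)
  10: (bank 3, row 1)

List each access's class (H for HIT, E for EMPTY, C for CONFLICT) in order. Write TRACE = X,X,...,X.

TRACE = H,H,E,H,E,E,C,H,H,H,E

0: bank 0 row 7 — prev 7 → HIT
1: bank 0 row 7 — prev 7 → HIT
2: bank 2 row 9 — prev None → EMPTY
3: bank 0 row 7 — prev 7 → HIT
4: bank 1 row 4 — prev None → EMPTY
5: bank 5 row 1 — prev None → EMPTY
6: bank 0 row 11 — prev 7 → CONFLICT
7: bank 0 row 11 — prev 11 → HIT
8: bank 0 row 11 — prev 11 → HIT
9: bank 2 row 9 — prev 9 → HIT
10: bank 3 row 1 — prev None → EMPTY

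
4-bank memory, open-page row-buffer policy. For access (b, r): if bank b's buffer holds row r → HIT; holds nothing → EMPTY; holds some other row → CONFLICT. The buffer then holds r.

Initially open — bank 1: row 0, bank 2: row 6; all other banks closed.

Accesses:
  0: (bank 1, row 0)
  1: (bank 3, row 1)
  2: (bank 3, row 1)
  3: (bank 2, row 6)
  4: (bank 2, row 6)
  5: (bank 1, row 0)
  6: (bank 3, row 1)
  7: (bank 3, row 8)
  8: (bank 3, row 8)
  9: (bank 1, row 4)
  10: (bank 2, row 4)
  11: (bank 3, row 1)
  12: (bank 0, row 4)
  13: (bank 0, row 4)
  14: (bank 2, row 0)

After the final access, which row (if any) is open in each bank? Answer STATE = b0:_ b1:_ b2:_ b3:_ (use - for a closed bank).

step 0: bank1 0->0 [HIT]
step 1: bank3 None->1 [EMPTY]
step 2: bank3 1->1 [HIT]
step 3: bank2 6->6 [HIT]
step 4: bank2 6->6 [HIT]
step 5: bank1 0->0 [HIT]
step 6: bank3 1->1 [HIT]
step 7: bank3 1->8 [CONFLICT]
step 8: bank3 8->8 [HIT]
step 9: bank1 0->4 [CONFLICT]
step 10: bank2 6->4 [CONFLICT]
step 11: bank3 8->1 [CONFLICT]
step 12: bank0 None->4 [EMPTY]
step 13: bank0 4->4 [HIT]
step 14: bank2 4->0 [CONFLICT]

STATE = b0:4 b1:4 b2:0 b3:1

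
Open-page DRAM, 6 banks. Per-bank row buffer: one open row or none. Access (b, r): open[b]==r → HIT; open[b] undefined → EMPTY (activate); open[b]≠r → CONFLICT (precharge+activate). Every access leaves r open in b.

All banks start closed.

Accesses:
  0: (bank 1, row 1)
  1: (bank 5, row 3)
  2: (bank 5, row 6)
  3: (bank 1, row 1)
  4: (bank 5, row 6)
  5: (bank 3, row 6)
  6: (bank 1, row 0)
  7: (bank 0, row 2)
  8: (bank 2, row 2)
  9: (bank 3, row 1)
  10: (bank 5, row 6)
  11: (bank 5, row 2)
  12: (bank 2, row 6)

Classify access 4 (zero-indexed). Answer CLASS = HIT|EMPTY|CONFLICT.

0: bank 1 row 1 — prev None → EMPTY
1: bank 5 row 3 — prev None → EMPTY
2: bank 5 row 6 — prev 3 → CONFLICT
3: bank 1 row 1 — prev 1 → HIT
4: bank 5 row 6 — prev 6 → HIT
5: bank 3 row 6 — prev None → EMPTY
6: bank 1 row 0 — prev 1 → CONFLICT
7: bank 0 row 2 — prev None → EMPTY
8: bank 2 row 2 — prev None → EMPTY
9: bank 3 row 1 — prev 6 → CONFLICT
10: bank 5 row 6 — prev 6 → HIT
11: bank 5 row 2 — prev 6 → CONFLICT
12: bank 2 row 6 — prev 2 → CONFLICT

CLASS = HIT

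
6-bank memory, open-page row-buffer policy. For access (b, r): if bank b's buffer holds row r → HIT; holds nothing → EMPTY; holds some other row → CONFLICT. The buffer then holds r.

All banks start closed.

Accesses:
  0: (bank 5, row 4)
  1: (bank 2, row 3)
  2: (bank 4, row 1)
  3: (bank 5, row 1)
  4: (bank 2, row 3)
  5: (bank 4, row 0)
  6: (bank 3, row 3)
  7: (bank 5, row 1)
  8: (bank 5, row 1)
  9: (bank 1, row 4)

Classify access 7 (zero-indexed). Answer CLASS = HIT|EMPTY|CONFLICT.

CLASS = HIT

0: bank 5 row 4 — prev None → EMPTY
1: bank 2 row 3 — prev None → EMPTY
2: bank 4 row 1 — prev None → EMPTY
3: bank 5 row 1 — prev 4 → CONFLICT
4: bank 2 row 3 — prev 3 → HIT
5: bank 4 row 0 — prev 1 → CONFLICT
6: bank 3 row 3 — prev None → EMPTY
7: bank 5 row 1 — prev 1 → HIT
8: bank 5 row 1 — prev 1 → HIT
9: bank 1 row 4 — prev None → EMPTY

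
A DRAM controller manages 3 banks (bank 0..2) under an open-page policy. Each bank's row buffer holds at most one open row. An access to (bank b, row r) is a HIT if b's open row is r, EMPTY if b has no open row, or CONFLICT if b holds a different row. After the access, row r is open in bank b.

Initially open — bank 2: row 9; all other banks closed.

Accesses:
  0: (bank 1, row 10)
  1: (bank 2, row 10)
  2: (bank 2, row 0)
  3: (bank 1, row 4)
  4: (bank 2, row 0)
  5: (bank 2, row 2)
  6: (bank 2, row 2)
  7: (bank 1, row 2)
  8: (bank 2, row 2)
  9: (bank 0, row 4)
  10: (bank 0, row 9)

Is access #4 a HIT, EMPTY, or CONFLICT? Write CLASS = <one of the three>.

CLASS = HIT

step 0: bank1 None->10 [EMPTY]
step 1: bank2 9->10 [CONFLICT]
step 2: bank2 10->0 [CONFLICT]
step 3: bank1 10->4 [CONFLICT]
step 4: bank2 0->0 [HIT]
step 5: bank2 0->2 [CONFLICT]
step 6: bank2 2->2 [HIT]
step 7: bank1 4->2 [CONFLICT]
step 8: bank2 2->2 [HIT]
step 9: bank0 None->4 [EMPTY]
step 10: bank0 4->9 [CONFLICT]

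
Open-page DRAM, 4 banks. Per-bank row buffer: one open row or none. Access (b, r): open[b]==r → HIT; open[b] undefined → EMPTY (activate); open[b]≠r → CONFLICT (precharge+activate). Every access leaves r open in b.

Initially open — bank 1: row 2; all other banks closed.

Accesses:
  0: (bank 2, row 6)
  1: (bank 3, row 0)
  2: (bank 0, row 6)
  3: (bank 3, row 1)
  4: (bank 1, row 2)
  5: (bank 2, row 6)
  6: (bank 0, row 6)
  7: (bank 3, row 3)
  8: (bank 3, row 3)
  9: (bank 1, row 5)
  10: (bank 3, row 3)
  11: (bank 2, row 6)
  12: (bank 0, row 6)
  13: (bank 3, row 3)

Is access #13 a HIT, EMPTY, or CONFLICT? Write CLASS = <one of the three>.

CLASS = HIT

0: bank 2 row 6 — prev None → EMPTY
1: bank 3 row 0 — prev None → EMPTY
2: bank 0 row 6 — prev None → EMPTY
3: bank 3 row 1 — prev 0 → CONFLICT
4: bank 1 row 2 — prev 2 → HIT
5: bank 2 row 6 — prev 6 → HIT
6: bank 0 row 6 — prev 6 → HIT
7: bank 3 row 3 — prev 1 → CONFLICT
8: bank 3 row 3 — prev 3 → HIT
9: bank 1 row 5 — prev 2 → CONFLICT
10: bank 3 row 3 — prev 3 → HIT
11: bank 2 row 6 — prev 6 → HIT
12: bank 0 row 6 — prev 6 → HIT
13: bank 3 row 3 — prev 3 → HIT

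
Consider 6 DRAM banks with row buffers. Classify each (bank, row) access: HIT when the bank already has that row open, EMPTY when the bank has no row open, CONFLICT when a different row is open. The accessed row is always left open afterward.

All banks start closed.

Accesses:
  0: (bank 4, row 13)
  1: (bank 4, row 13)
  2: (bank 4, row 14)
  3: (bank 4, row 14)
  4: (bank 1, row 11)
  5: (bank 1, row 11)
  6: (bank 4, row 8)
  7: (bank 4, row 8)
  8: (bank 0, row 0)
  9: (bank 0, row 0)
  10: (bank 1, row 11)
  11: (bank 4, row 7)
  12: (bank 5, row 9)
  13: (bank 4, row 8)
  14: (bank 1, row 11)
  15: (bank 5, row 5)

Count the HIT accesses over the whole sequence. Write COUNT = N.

#0 (4,13) E
#1 (4,13) H  (was 13)
#2 (4,14) C  (was 13)
#3 (4,14) H  (was 14)
#4 (1,11) E
#5 (1,11) H  (was 11)
#6 (4,8) C  (was 14)
#7 (4,8) H  (was 8)
#8 (0,0) E
#9 (0,0) H  (was 0)
#10 (1,11) H  (was 11)
#11 (4,7) C  (was 8)
#12 (5,9) E
#13 (4,8) C  (was 7)
#14 (1,11) H  (was 11)
#15 (5,5) C  (was 9)

COUNT = 7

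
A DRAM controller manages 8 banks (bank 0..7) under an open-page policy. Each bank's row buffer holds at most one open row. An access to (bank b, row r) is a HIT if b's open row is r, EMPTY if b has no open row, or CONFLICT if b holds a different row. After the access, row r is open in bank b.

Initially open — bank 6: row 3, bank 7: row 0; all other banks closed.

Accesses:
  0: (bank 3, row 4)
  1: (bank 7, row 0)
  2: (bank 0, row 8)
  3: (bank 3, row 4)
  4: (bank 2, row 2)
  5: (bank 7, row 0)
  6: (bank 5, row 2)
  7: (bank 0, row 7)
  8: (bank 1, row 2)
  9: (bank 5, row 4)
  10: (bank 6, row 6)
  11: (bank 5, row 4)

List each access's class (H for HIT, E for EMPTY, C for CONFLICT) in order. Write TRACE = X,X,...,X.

TRACE = E,H,E,H,E,H,E,C,E,C,C,H

step 0: bank3 None->4 [EMPTY]
step 1: bank7 0->0 [HIT]
step 2: bank0 None->8 [EMPTY]
step 3: bank3 4->4 [HIT]
step 4: bank2 None->2 [EMPTY]
step 5: bank7 0->0 [HIT]
step 6: bank5 None->2 [EMPTY]
step 7: bank0 8->7 [CONFLICT]
step 8: bank1 None->2 [EMPTY]
step 9: bank5 2->4 [CONFLICT]
step 10: bank6 3->6 [CONFLICT]
step 11: bank5 4->4 [HIT]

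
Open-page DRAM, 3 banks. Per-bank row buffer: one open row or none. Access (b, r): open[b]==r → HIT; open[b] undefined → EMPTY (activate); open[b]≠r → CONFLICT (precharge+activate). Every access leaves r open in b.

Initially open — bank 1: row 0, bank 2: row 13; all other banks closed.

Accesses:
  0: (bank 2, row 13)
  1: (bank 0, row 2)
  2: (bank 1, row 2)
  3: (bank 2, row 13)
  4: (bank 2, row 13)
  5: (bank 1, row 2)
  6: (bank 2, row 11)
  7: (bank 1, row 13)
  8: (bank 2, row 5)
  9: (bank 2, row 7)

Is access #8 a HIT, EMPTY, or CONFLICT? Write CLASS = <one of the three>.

step 0: bank2 13->13 [HIT]
step 1: bank0 None->2 [EMPTY]
step 2: bank1 0->2 [CONFLICT]
step 3: bank2 13->13 [HIT]
step 4: bank2 13->13 [HIT]
step 5: bank1 2->2 [HIT]
step 6: bank2 13->11 [CONFLICT]
step 7: bank1 2->13 [CONFLICT]
step 8: bank2 11->5 [CONFLICT]
step 9: bank2 5->7 [CONFLICT]

CLASS = CONFLICT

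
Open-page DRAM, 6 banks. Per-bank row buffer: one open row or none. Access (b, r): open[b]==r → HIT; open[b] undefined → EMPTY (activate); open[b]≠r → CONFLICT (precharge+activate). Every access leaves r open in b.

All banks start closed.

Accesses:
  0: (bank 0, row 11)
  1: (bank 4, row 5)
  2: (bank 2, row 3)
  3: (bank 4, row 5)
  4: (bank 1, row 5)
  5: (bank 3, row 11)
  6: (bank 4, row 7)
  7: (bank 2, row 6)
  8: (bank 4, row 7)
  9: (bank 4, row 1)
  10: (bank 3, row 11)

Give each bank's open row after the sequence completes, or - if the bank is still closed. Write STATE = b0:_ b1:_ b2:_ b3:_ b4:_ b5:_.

STATE = b0:11 b1:5 b2:6 b3:11 b4:1 b5:-

0: bank 0 row 11 — prev None → EMPTY
1: bank 4 row 5 — prev None → EMPTY
2: bank 2 row 3 — prev None → EMPTY
3: bank 4 row 5 — prev 5 → HIT
4: bank 1 row 5 — prev None → EMPTY
5: bank 3 row 11 — prev None → EMPTY
6: bank 4 row 7 — prev 5 → CONFLICT
7: bank 2 row 6 — prev 3 → CONFLICT
8: bank 4 row 7 — prev 7 → HIT
9: bank 4 row 1 — prev 7 → CONFLICT
10: bank 3 row 11 — prev 11 → HIT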